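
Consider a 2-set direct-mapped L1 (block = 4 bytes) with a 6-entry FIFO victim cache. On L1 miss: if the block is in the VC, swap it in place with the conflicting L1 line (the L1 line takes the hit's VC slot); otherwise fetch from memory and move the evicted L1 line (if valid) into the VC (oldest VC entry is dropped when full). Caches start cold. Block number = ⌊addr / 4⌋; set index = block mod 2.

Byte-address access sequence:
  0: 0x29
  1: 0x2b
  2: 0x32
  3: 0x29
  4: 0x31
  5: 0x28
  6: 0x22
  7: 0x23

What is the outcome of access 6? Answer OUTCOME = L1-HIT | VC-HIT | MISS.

OUTCOME = MISS

#0 0x29→b10/s0 MISS; vc=[]
#1 0x2b→b10/s0 L1-HIT; vc=[]
#2 0x32→b12/s0 MISS; vc=[10]
#3 0x29→b10/s0 VC-HIT; vc=[12]
#4 0x31→b12/s0 VC-HIT; vc=[10]
#5 0x28→b10/s0 VC-HIT; vc=[12]
#6 0x22→b8/s0 MISS; vc=[12,10]
#7 0x23→b8/s0 L1-HIT; vc=[12,10]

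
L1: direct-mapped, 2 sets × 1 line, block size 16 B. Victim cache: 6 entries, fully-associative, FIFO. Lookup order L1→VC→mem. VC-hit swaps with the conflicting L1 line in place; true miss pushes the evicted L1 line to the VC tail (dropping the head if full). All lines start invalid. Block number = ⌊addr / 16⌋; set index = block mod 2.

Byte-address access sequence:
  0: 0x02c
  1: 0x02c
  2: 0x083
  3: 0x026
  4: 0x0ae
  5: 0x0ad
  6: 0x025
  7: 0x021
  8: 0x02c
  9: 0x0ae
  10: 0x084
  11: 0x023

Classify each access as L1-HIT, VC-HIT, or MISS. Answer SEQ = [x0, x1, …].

#0 0x2c→b2/s0 MISS; vc=[]
#1 0x2c→b2/s0 L1-HIT; vc=[]
#2 0x83→b8/s0 MISS; vc=[2]
#3 0x26→b2/s0 VC-HIT; vc=[8]
#4 0xae→b10/s0 MISS; vc=[8,2]
#5 0xad→b10/s0 L1-HIT; vc=[8,2]
#6 0x25→b2/s0 VC-HIT; vc=[8,10]
#7 0x21→b2/s0 L1-HIT; vc=[8,10]
#8 0x2c→b2/s0 L1-HIT; vc=[8,10]
#9 0xae→b10/s0 VC-HIT; vc=[8,2]
#10 0x84→b8/s0 VC-HIT; vc=[10,2]
#11 0x23→b2/s0 VC-HIT; vc=[10,8]

SEQ = [MISS, L1-HIT, MISS, VC-HIT, MISS, L1-HIT, VC-HIT, L1-HIT, L1-HIT, VC-HIT, VC-HIT, VC-HIT]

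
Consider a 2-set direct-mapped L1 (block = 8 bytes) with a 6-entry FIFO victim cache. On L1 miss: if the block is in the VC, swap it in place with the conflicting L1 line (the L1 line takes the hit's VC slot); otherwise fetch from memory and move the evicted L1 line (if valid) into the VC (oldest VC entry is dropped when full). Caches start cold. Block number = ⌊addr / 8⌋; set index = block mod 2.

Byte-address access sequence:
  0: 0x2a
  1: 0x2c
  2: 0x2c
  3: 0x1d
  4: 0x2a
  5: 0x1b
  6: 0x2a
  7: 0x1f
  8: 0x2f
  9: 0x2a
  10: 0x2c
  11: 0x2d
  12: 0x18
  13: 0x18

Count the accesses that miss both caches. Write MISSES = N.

0: 0x2a (blk 5, set 1) → MISS  vc=[]
1: 0x2c (blk 5, set 1) → L1-HIT  vc=[]
2: 0x2c (blk 5, set 1) → L1-HIT  vc=[]
3: 0x1d (blk 3, set 1) → MISS  vc=[5]
4: 0x2a (blk 5, set 1) → VC-HIT  vc=[3]
5: 0x1b (blk 3, set 1) → VC-HIT  vc=[5]
6: 0x2a (blk 5, set 1) → VC-HIT  vc=[3]
7: 0x1f (blk 3, set 1) → VC-HIT  vc=[5]
8: 0x2f (blk 5, set 1) → VC-HIT  vc=[3]
9: 0x2a (blk 5, set 1) → L1-HIT  vc=[3]
10: 0x2c (blk 5, set 1) → L1-HIT  vc=[3]
11: 0x2d (blk 5, set 1) → L1-HIT  vc=[3]
12: 0x18 (blk 3, set 1) → VC-HIT  vc=[5]
13: 0x18 (blk 3, set 1) → L1-HIT  vc=[5]

MISSES = 2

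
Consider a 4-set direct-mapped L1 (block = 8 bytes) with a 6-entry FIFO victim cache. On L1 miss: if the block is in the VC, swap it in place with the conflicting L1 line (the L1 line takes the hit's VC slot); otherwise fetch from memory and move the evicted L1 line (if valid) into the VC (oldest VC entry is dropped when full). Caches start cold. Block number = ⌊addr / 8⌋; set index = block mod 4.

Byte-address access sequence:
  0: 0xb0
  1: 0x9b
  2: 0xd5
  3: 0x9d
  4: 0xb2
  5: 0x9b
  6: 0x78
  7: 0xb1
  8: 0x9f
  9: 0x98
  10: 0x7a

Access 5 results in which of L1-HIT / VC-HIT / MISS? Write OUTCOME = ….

OUTCOME = L1-HIT

0: 0xb0 (blk 22, set 2) → MISS  vc=[]
1: 0x9b (blk 19, set 3) → MISS  vc=[]
2: 0xd5 (blk 26, set 2) → MISS  vc=[22]
3: 0x9d (blk 19, set 3) → L1-HIT  vc=[22]
4: 0xb2 (blk 22, set 2) → VC-HIT  vc=[26]
5: 0x9b (blk 19, set 3) → L1-HIT  vc=[26]
6: 0x78 (blk 15, set 3) → MISS  vc=[26, 19]
7: 0xb1 (blk 22, set 2) → L1-HIT  vc=[26, 19]
8: 0x9f (blk 19, set 3) → VC-HIT  vc=[26, 15]
9: 0x98 (blk 19, set 3) → L1-HIT  vc=[26, 15]
10: 0x7a (blk 15, set 3) → VC-HIT  vc=[26, 19]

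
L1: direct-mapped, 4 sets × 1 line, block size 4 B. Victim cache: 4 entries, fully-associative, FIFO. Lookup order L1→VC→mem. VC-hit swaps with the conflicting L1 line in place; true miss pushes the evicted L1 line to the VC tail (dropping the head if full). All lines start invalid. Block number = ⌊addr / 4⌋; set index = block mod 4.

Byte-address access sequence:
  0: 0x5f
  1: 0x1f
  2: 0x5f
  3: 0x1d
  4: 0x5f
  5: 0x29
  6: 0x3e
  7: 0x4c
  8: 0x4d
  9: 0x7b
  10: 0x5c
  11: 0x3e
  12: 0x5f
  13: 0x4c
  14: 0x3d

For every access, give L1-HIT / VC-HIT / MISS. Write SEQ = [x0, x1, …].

SEQ = [MISS, MISS, VC-HIT, VC-HIT, VC-HIT, MISS, MISS, MISS, L1-HIT, MISS, VC-HIT, VC-HIT, VC-HIT, VC-HIT, VC-HIT]

#0 0x5f→b23/s3 MISS; vc=[]
#1 0x1f→b7/s3 MISS; vc=[23]
#2 0x5f→b23/s3 VC-HIT; vc=[7]
#3 0x1d→b7/s3 VC-HIT; vc=[23]
#4 0x5f→b23/s3 VC-HIT; vc=[7]
#5 0x29→b10/s2 MISS; vc=[7]
#6 0x3e→b15/s3 MISS; vc=[7,23]
#7 0x4c→b19/s3 MISS; vc=[7,23,15]
#8 0x4d→b19/s3 L1-HIT; vc=[7,23,15]
#9 0x7b→b30/s2 MISS; vc=[7,23,15,10]
#10 0x5c→b23/s3 VC-HIT; vc=[7,19,15,10]
#11 0x3e→b15/s3 VC-HIT; vc=[7,19,23,10]
#12 0x5f→b23/s3 VC-HIT; vc=[7,19,15,10]
#13 0x4c→b19/s3 VC-HIT; vc=[7,23,15,10]
#14 0x3d→b15/s3 VC-HIT; vc=[7,23,19,10]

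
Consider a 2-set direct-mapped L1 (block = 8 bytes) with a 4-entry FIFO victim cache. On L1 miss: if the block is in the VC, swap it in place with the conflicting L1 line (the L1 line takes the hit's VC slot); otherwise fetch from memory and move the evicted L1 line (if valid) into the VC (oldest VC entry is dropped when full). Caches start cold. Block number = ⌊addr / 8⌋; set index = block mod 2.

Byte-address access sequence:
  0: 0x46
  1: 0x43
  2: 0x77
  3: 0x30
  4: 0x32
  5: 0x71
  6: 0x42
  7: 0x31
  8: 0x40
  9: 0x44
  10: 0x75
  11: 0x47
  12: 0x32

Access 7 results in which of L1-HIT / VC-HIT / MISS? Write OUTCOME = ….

#0 0x46→b8/s0 MISS; vc=[]
#1 0x43→b8/s0 L1-HIT; vc=[]
#2 0x77→b14/s0 MISS; vc=[8]
#3 0x30→b6/s0 MISS; vc=[8,14]
#4 0x32→b6/s0 L1-HIT; vc=[8,14]
#5 0x71→b14/s0 VC-HIT; vc=[8,6]
#6 0x42→b8/s0 VC-HIT; vc=[14,6]
#7 0x31→b6/s0 VC-HIT; vc=[14,8]
#8 0x40→b8/s0 VC-HIT; vc=[14,6]
#9 0x44→b8/s0 L1-HIT; vc=[14,6]
#10 0x75→b14/s0 VC-HIT; vc=[8,6]
#11 0x47→b8/s0 VC-HIT; vc=[14,6]
#12 0x32→b6/s0 VC-HIT; vc=[14,8]

OUTCOME = VC-HIT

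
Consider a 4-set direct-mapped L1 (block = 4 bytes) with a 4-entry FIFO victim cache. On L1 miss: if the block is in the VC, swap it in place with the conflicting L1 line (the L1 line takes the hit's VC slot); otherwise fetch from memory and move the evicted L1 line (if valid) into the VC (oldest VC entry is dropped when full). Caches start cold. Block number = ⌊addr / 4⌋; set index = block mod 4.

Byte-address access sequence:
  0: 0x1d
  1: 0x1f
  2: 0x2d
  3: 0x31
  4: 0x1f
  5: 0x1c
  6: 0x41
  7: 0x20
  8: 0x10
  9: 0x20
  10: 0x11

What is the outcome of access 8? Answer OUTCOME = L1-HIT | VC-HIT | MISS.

OUTCOME = MISS

  [0] addr=0x1d blk=7 s=3: MISS | VC []
  [1] addr=0x1f blk=7 s=3: L1-HIT | VC []
  [2] addr=0x2d blk=11 s=3: MISS | VC [7]
  [3] addr=0x31 blk=12 s=0: MISS | VC [7]
  [4] addr=0x1f blk=7 s=3: VC-HIT | VC [11]
  [5] addr=0x1c blk=7 s=3: L1-HIT | VC [11]
  [6] addr=0x41 blk=16 s=0: MISS | VC [11, 12]
  [7] addr=0x20 blk=8 s=0: MISS | VC [11, 12, 16]
  [8] addr=0x10 blk=4 s=0: MISS | VC [11, 12, 16, 8]
  [9] addr=0x20 blk=8 s=0: VC-HIT | VC [11, 12, 16, 4]
  [10] addr=0x11 blk=4 s=0: VC-HIT | VC [11, 12, 16, 8]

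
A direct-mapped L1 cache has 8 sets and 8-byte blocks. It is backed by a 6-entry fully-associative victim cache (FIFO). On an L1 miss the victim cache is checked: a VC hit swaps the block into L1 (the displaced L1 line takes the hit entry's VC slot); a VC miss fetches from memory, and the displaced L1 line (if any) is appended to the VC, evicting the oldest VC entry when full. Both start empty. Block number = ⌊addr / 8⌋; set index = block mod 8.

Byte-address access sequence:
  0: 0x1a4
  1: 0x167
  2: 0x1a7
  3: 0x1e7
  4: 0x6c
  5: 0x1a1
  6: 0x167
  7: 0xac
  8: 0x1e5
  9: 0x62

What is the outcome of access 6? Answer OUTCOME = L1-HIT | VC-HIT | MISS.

OUTCOME = VC-HIT

#0 0x1a4→b52/s4 MISS; vc=[]
#1 0x167→b44/s4 MISS; vc=[52]
#2 0x1a7→b52/s4 VC-HIT; vc=[44]
#3 0x1e7→b60/s4 MISS; vc=[44,52]
#4 0x6c→b13/s5 MISS; vc=[44,52]
#5 0x1a1→b52/s4 VC-HIT; vc=[44,60]
#6 0x167→b44/s4 VC-HIT; vc=[52,60]
#7 0xac→b21/s5 MISS; vc=[52,60,13]
#8 0x1e5→b60/s4 VC-HIT; vc=[52,44,13]
#9 0x62→b12/s4 MISS; vc=[52,44,13,60]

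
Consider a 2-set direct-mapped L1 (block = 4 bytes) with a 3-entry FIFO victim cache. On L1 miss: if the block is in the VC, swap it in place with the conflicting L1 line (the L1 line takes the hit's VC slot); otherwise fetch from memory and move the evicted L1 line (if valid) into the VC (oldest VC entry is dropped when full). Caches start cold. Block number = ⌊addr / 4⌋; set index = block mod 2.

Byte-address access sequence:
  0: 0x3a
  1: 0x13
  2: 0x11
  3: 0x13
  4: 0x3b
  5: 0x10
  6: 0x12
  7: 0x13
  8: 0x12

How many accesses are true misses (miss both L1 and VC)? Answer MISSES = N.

#0 0x3a→b14/s0 MISS; vc=[]
#1 0x13→b4/s0 MISS; vc=[14]
#2 0x11→b4/s0 L1-HIT; vc=[14]
#3 0x13→b4/s0 L1-HIT; vc=[14]
#4 0x3b→b14/s0 VC-HIT; vc=[4]
#5 0x10→b4/s0 VC-HIT; vc=[14]
#6 0x12→b4/s0 L1-HIT; vc=[14]
#7 0x13→b4/s0 L1-HIT; vc=[14]
#8 0x12→b4/s0 L1-HIT; vc=[14]

MISSES = 2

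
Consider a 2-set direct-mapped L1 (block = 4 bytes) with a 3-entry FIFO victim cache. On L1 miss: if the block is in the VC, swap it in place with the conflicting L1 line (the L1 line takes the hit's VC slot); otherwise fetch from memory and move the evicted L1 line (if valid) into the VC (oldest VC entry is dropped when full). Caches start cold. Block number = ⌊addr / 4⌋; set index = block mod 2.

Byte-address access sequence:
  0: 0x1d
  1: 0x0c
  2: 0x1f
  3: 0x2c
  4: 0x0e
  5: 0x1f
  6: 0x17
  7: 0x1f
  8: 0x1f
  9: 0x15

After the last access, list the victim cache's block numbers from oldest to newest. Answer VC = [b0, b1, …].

VC = [11, 3, 7]

#0 0x1d→b7/s1 MISS; vc=[]
#1 0xc→b3/s1 MISS; vc=[7]
#2 0x1f→b7/s1 VC-HIT; vc=[3]
#3 0x2c→b11/s1 MISS; vc=[3,7]
#4 0xe→b3/s1 VC-HIT; vc=[11,7]
#5 0x1f→b7/s1 VC-HIT; vc=[11,3]
#6 0x17→b5/s1 MISS; vc=[11,3,7]
#7 0x1f→b7/s1 VC-HIT; vc=[11,3,5]
#8 0x1f→b7/s1 L1-HIT; vc=[11,3,5]
#9 0x15→b5/s1 VC-HIT; vc=[11,3,7]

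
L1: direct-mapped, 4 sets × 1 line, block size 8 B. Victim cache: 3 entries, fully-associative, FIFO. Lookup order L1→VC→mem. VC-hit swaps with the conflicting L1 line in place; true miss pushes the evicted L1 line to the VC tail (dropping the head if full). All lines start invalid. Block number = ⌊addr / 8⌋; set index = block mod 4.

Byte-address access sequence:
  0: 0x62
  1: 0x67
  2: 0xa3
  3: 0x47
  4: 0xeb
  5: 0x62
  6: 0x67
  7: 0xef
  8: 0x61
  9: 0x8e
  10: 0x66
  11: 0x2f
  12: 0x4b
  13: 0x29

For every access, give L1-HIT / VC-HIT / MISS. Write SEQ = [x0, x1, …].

SEQ = [MISS, L1-HIT, MISS, MISS, MISS, VC-HIT, L1-HIT, L1-HIT, L1-HIT, MISS, L1-HIT, MISS, MISS, VC-HIT]

  [0] addr=0x62 blk=12 s=0: MISS | VC []
  [1] addr=0x67 blk=12 s=0: L1-HIT | VC []
  [2] addr=0xa3 blk=20 s=0: MISS | VC [12]
  [3] addr=0x47 blk=8 s=0: MISS | VC [12, 20]
  [4] addr=0xeb blk=29 s=1: MISS | VC [12, 20]
  [5] addr=0x62 blk=12 s=0: VC-HIT | VC [8, 20]
  [6] addr=0x67 blk=12 s=0: L1-HIT | VC [8, 20]
  [7] addr=0xef blk=29 s=1: L1-HIT | VC [8, 20]
  [8] addr=0x61 blk=12 s=0: L1-HIT | VC [8, 20]
  [9] addr=0x8e blk=17 s=1: MISS | VC [8, 20, 29]
  [10] addr=0x66 blk=12 s=0: L1-HIT | VC [8, 20, 29]
  [11] addr=0x2f blk=5 s=1: MISS | VC [20, 29, 17]
  [12] addr=0x4b blk=9 s=1: MISS | VC [29, 17, 5]
  [13] addr=0x29 blk=5 s=1: VC-HIT | VC [29, 17, 9]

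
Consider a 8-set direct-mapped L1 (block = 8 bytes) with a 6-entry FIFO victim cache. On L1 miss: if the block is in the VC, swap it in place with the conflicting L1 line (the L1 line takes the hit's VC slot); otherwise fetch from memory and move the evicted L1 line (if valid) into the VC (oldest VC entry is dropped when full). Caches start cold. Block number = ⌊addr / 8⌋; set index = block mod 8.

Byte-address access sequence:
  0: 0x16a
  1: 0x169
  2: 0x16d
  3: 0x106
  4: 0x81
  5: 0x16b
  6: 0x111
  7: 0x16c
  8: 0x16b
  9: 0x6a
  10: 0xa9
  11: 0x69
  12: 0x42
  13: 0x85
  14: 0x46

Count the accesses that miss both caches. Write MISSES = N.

MISSES = 7

#0 0x16a→b45/s5 MISS; vc=[]
#1 0x169→b45/s5 L1-HIT; vc=[]
#2 0x16d→b45/s5 L1-HIT; vc=[]
#3 0x106→b32/s0 MISS; vc=[]
#4 0x81→b16/s0 MISS; vc=[32]
#5 0x16b→b45/s5 L1-HIT; vc=[32]
#6 0x111→b34/s2 MISS; vc=[32]
#7 0x16c→b45/s5 L1-HIT; vc=[32]
#8 0x16b→b45/s5 L1-HIT; vc=[32]
#9 0x6a→b13/s5 MISS; vc=[32,45]
#10 0xa9→b21/s5 MISS; vc=[32,45,13]
#11 0x69→b13/s5 VC-HIT; vc=[32,45,21]
#12 0x42→b8/s0 MISS; vc=[32,45,21,16]
#13 0x85→b16/s0 VC-HIT; vc=[32,45,21,8]
#14 0x46→b8/s0 VC-HIT; vc=[32,45,21,16]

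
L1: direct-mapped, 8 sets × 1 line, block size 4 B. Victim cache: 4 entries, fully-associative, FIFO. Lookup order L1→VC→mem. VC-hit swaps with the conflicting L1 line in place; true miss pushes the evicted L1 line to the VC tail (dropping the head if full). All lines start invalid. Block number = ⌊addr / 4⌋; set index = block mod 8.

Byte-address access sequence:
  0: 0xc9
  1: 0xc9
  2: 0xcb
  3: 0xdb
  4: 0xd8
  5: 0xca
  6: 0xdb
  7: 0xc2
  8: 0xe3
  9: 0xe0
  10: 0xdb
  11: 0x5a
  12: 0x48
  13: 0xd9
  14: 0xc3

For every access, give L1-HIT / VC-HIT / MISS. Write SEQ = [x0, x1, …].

0: 0xc9 (blk 50, set 2) → MISS  vc=[]
1: 0xc9 (blk 50, set 2) → L1-HIT  vc=[]
2: 0xcb (blk 50, set 2) → L1-HIT  vc=[]
3: 0xdb (blk 54, set 6) → MISS  vc=[]
4: 0xd8 (blk 54, set 6) → L1-HIT  vc=[]
5: 0xca (blk 50, set 2) → L1-HIT  vc=[]
6: 0xdb (blk 54, set 6) → L1-HIT  vc=[]
7: 0xc2 (blk 48, set 0) → MISS  vc=[]
8: 0xe3 (blk 56, set 0) → MISS  vc=[48]
9: 0xe0 (blk 56, set 0) → L1-HIT  vc=[48]
10: 0xdb (blk 54, set 6) → L1-HIT  vc=[48]
11: 0x5a (blk 22, set 6) → MISS  vc=[48, 54]
12: 0x48 (blk 18, set 2) → MISS  vc=[48, 54, 50]
13: 0xd9 (blk 54, set 6) → VC-HIT  vc=[48, 22, 50]
14: 0xc3 (blk 48, set 0) → VC-HIT  vc=[56, 22, 50]

SEQ = [MISS, L1-HIT, L1-HIT, MISS, L1-HIT, L1-HIT, L1-HIT, MISS, MISS, L1-HIT, L1-HIT, MISS, MISS, VC-HIT, VC-HIT]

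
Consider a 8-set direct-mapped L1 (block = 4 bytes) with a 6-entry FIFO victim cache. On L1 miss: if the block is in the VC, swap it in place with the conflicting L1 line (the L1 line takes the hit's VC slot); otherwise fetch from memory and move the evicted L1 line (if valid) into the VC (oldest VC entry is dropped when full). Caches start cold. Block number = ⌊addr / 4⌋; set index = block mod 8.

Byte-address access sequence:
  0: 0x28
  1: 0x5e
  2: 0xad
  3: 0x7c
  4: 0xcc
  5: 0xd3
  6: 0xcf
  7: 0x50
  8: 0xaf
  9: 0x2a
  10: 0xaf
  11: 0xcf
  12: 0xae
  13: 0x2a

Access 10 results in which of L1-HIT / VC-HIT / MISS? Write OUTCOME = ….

OUTCOME = L1-HIT

#0 0x28→b10/s2 MISS; vc=[]
#1 0x5e→b23/s7 MISS; vc=[]
#2 0xad→b43/s3 MISS; vc=[]
#3 0x7c→b31/s7 MISS; vc=[23]
#4 0xcc→b51/s3 MISS; vc=[23,43]
#5 0xd3→b52/s4 MISS; vc=[23,43]
#6 0xcf→b51/s3 L1-HIT; vc=[23,43]
#7 0x50→b20/s4 MISS; vc=[23,43,52]
#8 0xaf→b43/s3 VC-HIT; vc=[23,51,52]
#9 0x2a→b10/s2 L1-HIT; vc=[23,51,52]
#10 0xaf→b43/s3 L1-HIT; vc=[23,51,52]
#11 0xcf→b51/s3 VC-HIT; vc=[23,43,52]
#12 0xae→b43/s3 VC-HIT; vc=[23,51,52]
#13 0x2a→b10/s2 L1-HIT; vc=[23,51,52]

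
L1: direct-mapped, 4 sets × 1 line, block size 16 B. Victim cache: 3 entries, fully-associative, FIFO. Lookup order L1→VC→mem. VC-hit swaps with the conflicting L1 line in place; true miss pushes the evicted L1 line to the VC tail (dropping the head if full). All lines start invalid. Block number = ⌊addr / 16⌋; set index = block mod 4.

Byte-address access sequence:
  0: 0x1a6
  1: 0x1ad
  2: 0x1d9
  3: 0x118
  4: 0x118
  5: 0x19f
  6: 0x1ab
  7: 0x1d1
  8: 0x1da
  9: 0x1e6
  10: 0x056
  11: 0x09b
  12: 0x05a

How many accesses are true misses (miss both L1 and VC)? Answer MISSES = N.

MISSES = 7

  [0] addr=0x1a6 blk=26 s=2: MISS | VC []
  [1] addr=0x1ad blk=26 s=2: L1-HIT | VC []
  [2] addr=0x1d9 blk=29 s=1: MISS | VC []
  [3] addr=0x118 blk=17 s=1: MISS | VC [29]
  [4] addr=0x118 blk=17 s=1: L1-HIT | VC [29]
  [5] addr=0x19f blk=25 s=1: MISS | VC [29, 17]
  [6] addr=0x1ab blk=26 s=2: L1-HIT | VC [29, 17]
  [7] addr=0x1d1 blk=29 s=1: VC-HIT | VC [25, 17]
  [8] addr=0x1da blk=29 s=1: L1-HIT | VC [25, 17]
  [9] addr=0x1e6 blk=30 s=2: MISS | VC [25, 17, 26]
  [10] addr=0x56 blk=5 s=1: MISS | VC [17, 26, 29]
  [11] addr=0x9b blk=9 s=1: MISS | VC [26, 29, 5]
  [12] addr=0x5a blk=5 s=1: VC-HIT | VC [26, 29, 9]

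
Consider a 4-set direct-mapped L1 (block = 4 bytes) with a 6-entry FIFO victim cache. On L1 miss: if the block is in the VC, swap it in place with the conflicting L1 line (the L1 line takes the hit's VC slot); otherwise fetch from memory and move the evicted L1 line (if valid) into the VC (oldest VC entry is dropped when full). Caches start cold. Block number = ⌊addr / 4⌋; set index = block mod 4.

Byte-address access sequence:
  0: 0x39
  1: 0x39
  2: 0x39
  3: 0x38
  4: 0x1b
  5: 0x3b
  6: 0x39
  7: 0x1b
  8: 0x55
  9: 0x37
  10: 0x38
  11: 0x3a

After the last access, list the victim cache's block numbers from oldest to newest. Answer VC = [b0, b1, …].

VC = [6, 21]

0: 0x39 (blk 14, set 2) → MISS  vc=[]
1: 0x39 (blk 14, set 2) → L1-HIT  vc=[]
2: 0x39 (blk 14, set 2) → L1-HIT  vc=[]
3: 0x38 (blk 14, set 2) → L1-HIT  vc=[]
4: 0x1b (blk 6, set 2) → MISS  vc=[14]
5: 0x3b (blk 14, set 2) → VC-HIT  vc=[6]
6: 0x39 (blk 14, set 2) → L1-HIT  vc=[6]
7: 0x1b (blk 6, set 2) → VC-HIT  vc=[14]
8: 0x55 (blk 21, set 1) → MISS  vc=[14]
9: 0x37 (blk 13, set 1) → MISS  vc=[14, 21]
10: 0x38 (blk 14, set 2) → VC-HIT  vc=[6, 21]
11: 0x3a (blk 14, set 2) → L1-HIT  vc=[6, 21]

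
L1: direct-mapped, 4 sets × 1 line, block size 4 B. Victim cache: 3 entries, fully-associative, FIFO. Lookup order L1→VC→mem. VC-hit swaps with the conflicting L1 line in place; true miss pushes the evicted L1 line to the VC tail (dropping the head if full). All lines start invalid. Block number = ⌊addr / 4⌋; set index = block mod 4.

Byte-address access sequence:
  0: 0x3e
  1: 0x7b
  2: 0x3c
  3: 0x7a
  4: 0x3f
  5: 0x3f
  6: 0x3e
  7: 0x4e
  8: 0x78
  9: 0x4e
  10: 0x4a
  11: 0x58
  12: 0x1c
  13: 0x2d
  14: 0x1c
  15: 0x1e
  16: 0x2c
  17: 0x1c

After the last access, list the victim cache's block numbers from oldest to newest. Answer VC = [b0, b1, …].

VC = [18, 19, 11]

  [0] addr=0x3e blk=15 s=3: MISS | VC []
  [1] addr=0x7b blk=30 s=2: MISS | VC []
  [2] addr=0x3c blk=15 s=3: L1-HIT | VC []
  [3] addr=0x7a blk=30 s=2: L1-HIT | VC []
  [4] addr=0x3f blk=15 s=3: L1-HIT | VC []
  [5] addr=0x3f blk=15 s=3: L1-HIT | VC []
  [6] addr=0x3e blk=15 s=3: L1-HIT | VC []
  [7] addr=0x4e blk=19 s=3: MISS | VC [15]
  [8] addr=0x78 blk=30 s=2: L1-HIT | VC [15]
  [9] addr=0x4e blk=19 s=3: L1-HIT | VC [15]
  [10] addr=0x4a blk=18 s=2: MISS | VC [15, 30]
  [11] addr=0x58 blk=22 s=2: MISS | VC [15, 30, 18]
  [12] addr=0x1c blk=7 s=3: MISS | VC [30, 18, 19]
  [13] addr=0x2d blk=11 s=3: MISS | VC [18, 19, 7]
  [14] addr=0x1c blk=7 s=3: VC-HIT | VC [18, 19, 11]
  [15] addr=0x1e blk=7 s=3: L1-HIT | VC [18, 19, 11]
  [16] addr=0x2c blk=11 s=3: VC-HIT | VC [18, 19, 7]
  [17] addr=0x1c blk=7 s=3: VC-HIT | VC [18, 19, 11]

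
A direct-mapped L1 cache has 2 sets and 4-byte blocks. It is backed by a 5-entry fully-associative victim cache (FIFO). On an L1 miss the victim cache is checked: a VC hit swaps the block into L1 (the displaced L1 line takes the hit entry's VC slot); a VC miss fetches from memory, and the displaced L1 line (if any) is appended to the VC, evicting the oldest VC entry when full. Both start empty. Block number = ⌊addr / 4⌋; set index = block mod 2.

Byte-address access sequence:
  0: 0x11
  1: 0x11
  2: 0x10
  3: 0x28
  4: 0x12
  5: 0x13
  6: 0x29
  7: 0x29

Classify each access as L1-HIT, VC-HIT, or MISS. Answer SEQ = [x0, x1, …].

SEQ = [MISS, L1-HIT, L1-HIT, MISS, VC-HIT, L1-HIT, VC-HIT, L1-HIT]

#0 0x11→b4/s0 MISS; vc=[]
#1 0x11→b4/s0 L1-HIT; vc=[]
#2 0x10→b4/s0 L1-HIT; vc=[]
#3 0x28→b10/s0 MISS; vc=[4]
#4 0x12→b4/s0 VC-HIT; vc=[10]
#5 0x13→b4/s0 L1-HIT; vc=[10]
#6 0x29→b10/s0 VC-HIT; vc=[4]
#7 0x29→b10/s0 L1-HIT; vc=[4]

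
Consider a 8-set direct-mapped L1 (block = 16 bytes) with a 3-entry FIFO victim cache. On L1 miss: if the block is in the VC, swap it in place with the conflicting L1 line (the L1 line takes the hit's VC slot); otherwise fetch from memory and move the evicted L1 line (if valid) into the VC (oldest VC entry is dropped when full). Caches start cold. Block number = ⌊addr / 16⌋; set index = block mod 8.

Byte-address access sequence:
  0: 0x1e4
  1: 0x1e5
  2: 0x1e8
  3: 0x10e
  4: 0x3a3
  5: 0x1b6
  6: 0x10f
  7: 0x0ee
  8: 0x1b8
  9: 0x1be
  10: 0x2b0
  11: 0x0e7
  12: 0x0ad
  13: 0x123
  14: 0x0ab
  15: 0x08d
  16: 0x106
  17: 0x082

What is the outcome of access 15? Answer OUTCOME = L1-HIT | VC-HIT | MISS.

OUTCOME = MISS

  [0] addr=0x1e4 blk=30 s=6: MISS | VC []
  [1] addr=0x1e5 blk=30 s=6: L1-HIT | VC []
  [2] addr=0x1e8 blk=30 s=6: L1-HIT | VC []
  [3] addr=0x10e blk=16 s=0: MISS | VC []
  [4] addr=0x3a3 blk=58 s=2: MISS | VC []
  [5] addr=0x1b6 blk=27 s=3: MISS | VC []
  [6] addr=0x10f blk=16 s=0: L1-HIT | VC []
  [7] addr=0xee blk=14 s=6: MISS | VC [30]
  [8] addr=0x1b8 blk=27 s=3: L1-HIT | VC [30]
  [9] addr=0x1be blk=27 s=3: L1-HIT | VC [30]
  [10] addr=0x2b0 blk=43 s=3: MISS | VC [30, 27]
  [11] addr=0xe7 blk=14 s=6: L1-HIT | VC [30, 27]
  [12] addr=0xad blk=10 s=2: MISS | VC [30, 27, 58]
  [13] addr=0x123 blk=18 s=2: MISS | VC [27, 58, 10]
  [14] addr=0xab blk=10 s=2: VC-HIT | VC [27, 58, 18]
  [15] addr=0x8d blk=8 s=0: MISS | VC [58, 18, 16]
  [16] addr=0x106 blk=16 s=0: VC-HIT | VC [58, 18, 8]
  [17] addr=0x82 blk=8 s=0: VC-HIT | VC [58, 18, 16]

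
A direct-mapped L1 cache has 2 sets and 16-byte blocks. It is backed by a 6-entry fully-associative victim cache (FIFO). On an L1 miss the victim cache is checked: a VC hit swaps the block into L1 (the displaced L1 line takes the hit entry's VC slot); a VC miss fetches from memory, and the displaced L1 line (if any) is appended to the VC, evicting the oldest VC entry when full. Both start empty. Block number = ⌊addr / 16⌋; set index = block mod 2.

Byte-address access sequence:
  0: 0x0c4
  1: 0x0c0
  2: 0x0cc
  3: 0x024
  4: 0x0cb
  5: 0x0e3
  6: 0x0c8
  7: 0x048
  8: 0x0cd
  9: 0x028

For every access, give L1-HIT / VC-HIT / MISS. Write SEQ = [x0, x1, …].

SEQ = [MISS, L1-HIT, L1-HIT, MISS, VC-HIT, MISS, VC-HIT, MISS, VC-HIT, VC-HIT]

  [0] addr=0xc4 blk=12 s=0: MISS | VC []
  [1] addr=0xc0 blk=12 s=0: L1-HIT | VC []
  [2] addr=0xcc blk=12 s=0: L1-HIT | VC []
  [3] addr=0x24 blk=2 s=0: MISS | VC [12]
  [4] addr=0xcb blk=12 s=0: VC-HIT | VC [2]
  [5] addr=0xe3 blk=14 s=0: MISS | VC [2, 12]
  [6] addr=0xc8 blk=12 s=0: VC-HIT | VC [2, 14]
  [7] addr=0x48 blk=4 s=0: MISS | VC [2, 14, 12]
  [8] addr=0xcd blk=12 s=0: VC-HIT | VC [2, 14, 4]
  [9] addr=0x28 blk=2 s=0: VC-HIT | VC [12, 14, 4]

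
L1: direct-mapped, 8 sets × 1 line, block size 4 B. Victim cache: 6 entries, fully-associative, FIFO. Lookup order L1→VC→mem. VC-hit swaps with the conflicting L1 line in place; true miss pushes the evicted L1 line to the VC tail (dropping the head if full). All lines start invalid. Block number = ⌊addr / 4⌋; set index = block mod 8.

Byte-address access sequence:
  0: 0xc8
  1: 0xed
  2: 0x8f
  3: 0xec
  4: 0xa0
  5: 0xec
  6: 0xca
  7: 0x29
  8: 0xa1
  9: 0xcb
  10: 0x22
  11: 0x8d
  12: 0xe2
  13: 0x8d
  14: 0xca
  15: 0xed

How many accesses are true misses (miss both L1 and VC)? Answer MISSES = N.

0: 0xc8 (blk 50, set 2) → MISS  vc=[]
1: 0xed (blk 59, set 3) → MISS  vc=[]
2: 0x8f (blk 35, set 3) → MISS  vc=[59]
3: 0xec (blk 59, set 3) → VC-HIT  vc=[35]
4: 0xa0 (blk 40, set 0) → MISS  vc=[35]
5: 0xec (blk 59, set 3) → L1-HIT  vc=[35]
6: 0xca (blk 50, set 2) → L1-HIT  vc=[35]
7: 0x29 (blk 10, set 2) → MISS  vc=[35, 50]
8: 0xa1 (blk 40, set 0) → L1-HIT  vc=[35, 50]
9: 0xcb (blk 50, set 2) → VC-HIT  vc=[35, 10]
10: 0x22 (blk 8, set 0) → MISS  vc=[35, 10, 40]
11: 0x8d (blk 35, set 3) → VC-HIT  vc=[59, 10, 40]
12: 0xe2 (blk 56, set 0) → MISS  vc=[59, 10, 40, 8]
13: 0x8d (blk 35, set 3) → L1-HIT  vc=[59, 10, 40, 8]
14: 0xca (blk 50, set 2) → L1-HIT  vc=[59, 10, 40, 8]
15: 0xed (blk 59, set 3) → VC-HIT  vc=[35, 10, 40, 8]

MISSES = 7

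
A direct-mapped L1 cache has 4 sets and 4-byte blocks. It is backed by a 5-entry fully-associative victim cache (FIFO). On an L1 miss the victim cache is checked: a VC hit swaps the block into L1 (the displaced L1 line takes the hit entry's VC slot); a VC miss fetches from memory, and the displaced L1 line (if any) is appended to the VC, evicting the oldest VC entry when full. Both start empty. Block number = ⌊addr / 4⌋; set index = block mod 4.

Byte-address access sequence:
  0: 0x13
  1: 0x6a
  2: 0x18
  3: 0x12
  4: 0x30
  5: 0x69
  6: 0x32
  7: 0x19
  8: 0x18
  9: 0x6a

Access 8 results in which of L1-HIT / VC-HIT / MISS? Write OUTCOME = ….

OUTCOME = L1-HIT

  [0] addr=0x13 blk=4 s=0: MISS | VC []
  [1] addr=0x6a blk=26 s=2: MISS | VC []
  [2] addr=0x18 blk=6 s=2: MISS | VC [26]
  [3] addr=0x12 blk=4 s=0: L1-HIT | VC [26]
  [4] addr=0x30 blk=12 s=0: MISS | VC [26, 4]
  [5] addr=0x69 blk=26 s=2: VC-HIT | VC [6, 4]
  [6] addr=0x32 blk=12 s=0: L1-HIT | VC [6, 4]
  [7] addr=0x19 blk=6 s=2: VC-HIT | VC [26, 4]
  [8] addr=0x18 blk=6 s=2: L1-HIT | VC [26, 4]
  [9] addr=0x6a blk=26 s=2: VC-HIT | VC [6, 4]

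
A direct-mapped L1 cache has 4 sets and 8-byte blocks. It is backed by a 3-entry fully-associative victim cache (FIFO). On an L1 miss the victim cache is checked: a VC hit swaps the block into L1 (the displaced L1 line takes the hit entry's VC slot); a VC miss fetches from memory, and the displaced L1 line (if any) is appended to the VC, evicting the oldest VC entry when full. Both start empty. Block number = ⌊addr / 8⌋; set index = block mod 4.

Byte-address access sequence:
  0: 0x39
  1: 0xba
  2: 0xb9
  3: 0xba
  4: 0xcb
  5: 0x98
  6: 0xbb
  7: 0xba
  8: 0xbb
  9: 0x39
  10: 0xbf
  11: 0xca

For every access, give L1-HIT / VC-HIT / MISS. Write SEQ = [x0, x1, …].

#0 0x39→b7/s3 MISS; vc=[]
#1 0xba→b23/s3 MISS; vc=[7]
#2 0xb9→b23/s3 L1-HIT; vc=[7]
#3 0xba→b23/s3 L1-HIT; vc=[7]
#4 0xcb→b25/s1 MISS; vc=[7]
#5 0x98→b19/s3 MISS; vc=[7,23]
#6 0xbb→b23/s3 VC-HIT; vc=[7,19]
#7 0xba→b23/s3 L1-HIT; vc=[7,19]
#8 0xbb→b23/s3 L1-HIT; vc=[7,19]
#9 0x39→b7/s3 VC-HIT; vc=[23,19]
#10 0xbf→b23/s3 VC-HIT; vc=[7,19]
#11 0xca→b25/s1 L1-HIT; vc=[7,19]

SEQ = [MISS, MISS, L1-HIT, L1-HIT, MISS, MISS, VC-HIT, L1-HIT, L1-HIT, VC-HIT, VC-HIT, L1-HIT]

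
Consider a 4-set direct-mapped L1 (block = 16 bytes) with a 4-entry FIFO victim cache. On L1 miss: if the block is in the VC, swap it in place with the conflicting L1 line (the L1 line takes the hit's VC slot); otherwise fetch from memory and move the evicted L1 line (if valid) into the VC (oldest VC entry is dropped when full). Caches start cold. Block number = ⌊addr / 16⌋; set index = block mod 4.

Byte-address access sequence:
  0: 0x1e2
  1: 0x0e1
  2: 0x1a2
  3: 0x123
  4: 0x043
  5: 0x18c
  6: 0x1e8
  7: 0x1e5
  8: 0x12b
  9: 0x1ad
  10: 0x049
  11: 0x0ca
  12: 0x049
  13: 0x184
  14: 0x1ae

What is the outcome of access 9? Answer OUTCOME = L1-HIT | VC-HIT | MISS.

OUTCOME = VC-HIT

0: 0x1e2 (blk 30, set 2) → MISS  vc=[]
1: 0xe1 (blk 14, set 2) → MISS  vc=[30]
2: 0x1a2 (blk 26, set 2) → MISS  vc=[30, 14]
3: 0x123 (blk 18, set 2) → MISS  vc=[30, 14, 26]
4: 0x43 (blk 4, set 0) → MISS  vc=[30, 14, 26]
5: 0x18c (blk 24, set 0) → MISS  vc=[30, 14, 26, 4]
6: 0x1e8 (blk 30, set 2) → VC-HIT  vc=[18, 14, 26, 4]
7: 0x1e5 (blk 30, set 2) → L1-HIT  vc=[18, 14, 26, 4]
8: 0x12b (blk 18, set 2) → VC-HIT  vc=[30, 14, 26, 4]
9: 0x1ad (blk 26, set 2) → VC-HIT  vc=[30, 14, 18, 4]
10: 0x49 (blk 4, set 0) → VC-HIT  vc=[30, 14, 18, 24]
11: 0xca (blk 12, set 0) → MISS  vc=[14, 18, 24, 4]
12: 0x49 (blk 4, set 0) → VC-HIT  vc=[14, 18, 24, 12]
13: 0x184 (blk 24, set 0) → VC-HIT  vc=[14, 18, 4, 12]
14: 0x1ae (blk 26, set 2) → L1-HIT  vc=[14, 18, 4, 12]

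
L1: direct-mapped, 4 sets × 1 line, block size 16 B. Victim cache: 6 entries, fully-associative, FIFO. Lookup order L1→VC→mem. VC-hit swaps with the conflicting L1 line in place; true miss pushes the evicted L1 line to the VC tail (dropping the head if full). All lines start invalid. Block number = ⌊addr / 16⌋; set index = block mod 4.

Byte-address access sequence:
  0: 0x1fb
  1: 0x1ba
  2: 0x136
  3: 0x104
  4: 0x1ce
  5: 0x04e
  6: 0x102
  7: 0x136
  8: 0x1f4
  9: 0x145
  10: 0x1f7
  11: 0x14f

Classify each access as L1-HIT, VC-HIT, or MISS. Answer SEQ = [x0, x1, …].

SEQ = [MISS, MISS, MISS, MISS, MISS, MISS, VC-HIT, L1-HIT, VC-HIT, MISS, L1-HIT, L1-HIT]

#0 0x1fb→b31/s3 MISS; vc=[]
#1 0x1ba→b27/s3 MISS; vc=[31]
#2 0x136→b19/s3 MISS; vc=[31,27]
#3 0x104→b16/s0 MISS; vc=[31,27]
#4 0x1ce→b28/s0 MISS; vc=[31,27,16]
#5 0x4e→b4/s0 MISS; vc=[31,27,16,28]
#6 0x102→b16/s0 VC-HIT; vc=[31,27,4,28]
#7 0x136→b19/s3 L1-HIT; vc=[31,27,4,28]
#8 0x1f4→b31/s3 VC-HIT; vc=[19,27,4,28]
#9 0x145→b20/s0 MISS; vc=[19,27,4,28,16]
#10 0x1f7→b31/s3 L1-HIT; vc=[19,27,4,28,16]
#11 0x14f→b20/s0 L1-HIT; vc=[19,27,4,28,16]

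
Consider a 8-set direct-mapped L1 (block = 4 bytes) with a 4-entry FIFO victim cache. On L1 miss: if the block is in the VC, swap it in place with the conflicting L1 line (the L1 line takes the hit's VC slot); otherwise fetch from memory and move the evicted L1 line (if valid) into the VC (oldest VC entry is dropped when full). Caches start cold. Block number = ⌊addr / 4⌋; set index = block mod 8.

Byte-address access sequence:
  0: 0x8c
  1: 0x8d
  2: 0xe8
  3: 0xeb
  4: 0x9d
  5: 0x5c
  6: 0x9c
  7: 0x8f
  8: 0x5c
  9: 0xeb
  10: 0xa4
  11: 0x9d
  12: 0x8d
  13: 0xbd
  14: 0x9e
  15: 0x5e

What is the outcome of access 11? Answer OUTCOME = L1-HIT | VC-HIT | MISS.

OUTCOME = VC-HIT

  [0] addr=0x8c blk=35 s=3: MISS | VC []
  [1] addr=0x8d blk=35 s=3: L1-HIT | VC []
  [2] addr=0xe8 blk=58 s=2: MISS | VC []
  [3] addr=0xeb blk=58 s=2: L1-HIT | VC []
  [4] addr=0x9d blk=39 s=7: MISS | VC []
  [5] addr=0x5c blk=23 s=7: MISS | VC [39]
  [6] addr=0x9c blk=39 s=7: VC-HIT | VC [23]
  [7] addr=0x8f blk=35 s=3: L1-HIT | VC [23]
  [8] addr=0x5c blk=23 s=7: VC-HIT | VC [39]
  [9] addr=0xeb blk=58 s=2: L1-HIT | VC [39]
  [10] addr=0xa4 blk=41 s=1: MISS | VC [39]
  [11] addr=0x9d blk=39 s=7: VC-HIT | VC [23]
  [12] addr=0x8d blk=35 s=3: L1-HIT | VC [23]
  [13] addr=0xbd blk=47 s=7: MISS | VC [23, 39]
  [14] addr=0x9e blk=39 s=7: VC-HIT | VC [23, 47]
  [15] addr=0x5e blk=23 s=7: VC-HIT | VC [39, 47]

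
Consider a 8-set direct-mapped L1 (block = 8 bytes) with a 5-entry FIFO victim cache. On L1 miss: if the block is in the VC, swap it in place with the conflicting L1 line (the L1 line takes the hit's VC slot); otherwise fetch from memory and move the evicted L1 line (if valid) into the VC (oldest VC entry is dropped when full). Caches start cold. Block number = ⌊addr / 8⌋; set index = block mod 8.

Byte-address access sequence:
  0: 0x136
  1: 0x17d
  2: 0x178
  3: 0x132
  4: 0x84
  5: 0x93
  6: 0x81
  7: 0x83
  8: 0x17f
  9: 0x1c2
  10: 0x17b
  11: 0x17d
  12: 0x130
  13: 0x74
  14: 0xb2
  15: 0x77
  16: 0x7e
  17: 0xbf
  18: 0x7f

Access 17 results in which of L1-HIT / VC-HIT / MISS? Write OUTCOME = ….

OUTCOME = MISS

#0 0x136→b38/s6 MISS; vc=[]
#1 0x17d→b47/s7 MISS; vc=[]
#2 0x178→b47/s7 L1-HIT; vc=[]
#3 0x132→b38/s6 L1-HIT; vc=[]
#4 0x84→b16/s0 MISS; vc=[]
#5 0x93→b18/s2 MISS; vc=[]
#6 0x81→b16/s0 L1-HIT; vc=[]
#7 0x83→b16/s0 L1-HIT; vc=[]
#8 0x17f→b47/s7 L1-HIT; vc=[]
#9 0x1c2→b56/s0 MISS; vc=[16]
#10 0x17b→b47/s7 L1-HIT; vc=[16]
#11 0x17d→b47/s7 L1-HIT; vc=[16]
#12 0x130→b38/s6 L1-HIT; vc=[16]
#13 0x74→b14/s6 MISS; vc=[16,38]
#14 0xb2→b22/s6 MISS; vc=[16,38,14]
#15 0x77→b14/s6 VC-HIT; vc=[16,38,22]
#16 0x7e→b15/s7 MISS; vc=[16,38,22,47]
#17 0xbf→b23/s7 MISS; vc=[16,38,22,47,15]
#18 0x7f→b15/s7 VC-HIT; vc=[16,38,22,47,23]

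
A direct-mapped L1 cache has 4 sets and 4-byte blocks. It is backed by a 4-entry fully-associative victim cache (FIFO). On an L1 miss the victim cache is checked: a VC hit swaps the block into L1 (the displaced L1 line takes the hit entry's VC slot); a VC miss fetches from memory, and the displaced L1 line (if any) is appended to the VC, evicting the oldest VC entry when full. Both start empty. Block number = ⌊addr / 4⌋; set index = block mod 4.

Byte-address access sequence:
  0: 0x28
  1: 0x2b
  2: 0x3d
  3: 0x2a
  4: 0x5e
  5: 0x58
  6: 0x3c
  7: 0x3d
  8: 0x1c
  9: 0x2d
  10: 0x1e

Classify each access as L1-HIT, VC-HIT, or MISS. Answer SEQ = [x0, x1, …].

SEQ = [MISS, L1-HIT, MISS, L1-HIT, MISS, MISS, VC-HIT, L1-HIT, MISS, MISS, VC-HIT]

#0 0x28→b10/s2 MISS; vc=[]
#1 0x2b→b10/s2 L1-HIT; vc=[]
#2 0x3d→b15/s3 MISS; vc=[]
#3 0x2a→b10/s2 L1-HIT; vc=[]
#4 0x5e→b23/s3 MISS; vc=[15]
#5 0x58→b22/s2 MISS; vc=[15,10]
#6 0x3c→b15/s3 VC-HIT; vc=[23,10]
#7 0x3d→b15/s3 L1-HIT; vc=[23,10]
#8 0x1c→b7/s3 MISS; vc=[23,10,15]
#9 0x2d→b11/s3 MISS; vc=[23,10,15,7]
#10 0x1e→b7/s3 VC-HIT; vc=[23,10,15,11]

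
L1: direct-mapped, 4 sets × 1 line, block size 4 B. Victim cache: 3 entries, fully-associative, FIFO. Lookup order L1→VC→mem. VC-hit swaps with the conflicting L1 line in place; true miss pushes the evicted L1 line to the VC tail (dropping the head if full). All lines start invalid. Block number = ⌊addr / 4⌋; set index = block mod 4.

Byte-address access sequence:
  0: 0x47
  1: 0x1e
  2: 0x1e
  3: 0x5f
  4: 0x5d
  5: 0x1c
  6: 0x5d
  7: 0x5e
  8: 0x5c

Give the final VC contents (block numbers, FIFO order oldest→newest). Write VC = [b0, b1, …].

#0 0x47→b17/s1 MISS; vc=[]
#1 0x1e→b7/s3 MISS; vc=[]
#2 0x1e→b7/s3 L1-HIT; vc=[]
#3 0x5f→b23/s3 MISS; vc=[7]
#4 0x5d→b23/s3 L1-HIT; vc=[7]
#5 0x1c→b7/s3 VC-HIT; vc=[23]
#6 0x5d→b23/s3 VC-HIT; vc=[7]
#7 0x5e→b23/s3 L1-HIT; vc=[7]
#8 0x5c→b23/s3 L1-HIT; vc=[7]

VC = [7]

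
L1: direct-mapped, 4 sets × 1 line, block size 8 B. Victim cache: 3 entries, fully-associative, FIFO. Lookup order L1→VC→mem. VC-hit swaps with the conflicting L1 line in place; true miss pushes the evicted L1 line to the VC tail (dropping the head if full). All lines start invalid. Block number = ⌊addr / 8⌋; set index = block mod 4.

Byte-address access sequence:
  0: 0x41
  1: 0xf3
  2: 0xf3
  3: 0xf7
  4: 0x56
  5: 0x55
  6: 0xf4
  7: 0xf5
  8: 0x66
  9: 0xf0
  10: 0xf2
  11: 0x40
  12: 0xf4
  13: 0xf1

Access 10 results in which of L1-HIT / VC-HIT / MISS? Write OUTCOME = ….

OUTCOME = L1-HIT

0: 0x41 (blk 8, set 0) → MISS  vc=[]
1: 0xf3 (blk 30, set 2) → MISS  vc=[]
2: 0xf3 (blk 30, set 2) → L1-HIT  vc=[]
3: 0xf7 (blk 30, set 2) → L1-HIT  vc=[]
4: 0x56 (blk 10, set 2) → MISS  vc=[30]
5: 0x55 (blk 10, set 2) → L1-HIT  vc=[30]
6: 0xf4 (blk 30, set 2) → VC-HIT  vc=[10]
7: 0xf5 (blk 30, set 2) → L1-HIT  vc=[10]
8: 0x66 (blk 12, set 0) → MISS  vc=[10, 8]
9: 0xf0 (blk 30, set 2) → L1-HIT  vc=[10, 8]
10: 0xf2 (blk 30, set 2) → L1-HIT  vc=[10, 8]
11: 0x40 (blk 8, set 0) → VC-HIT  vc=[10, 12]
12: 0xf4 (blk 30, set 2) → L1-HIT  vc=[10, 12]
13: 0xf1 (blk 30, set 2) → L1-HIT  vc=[10, 12]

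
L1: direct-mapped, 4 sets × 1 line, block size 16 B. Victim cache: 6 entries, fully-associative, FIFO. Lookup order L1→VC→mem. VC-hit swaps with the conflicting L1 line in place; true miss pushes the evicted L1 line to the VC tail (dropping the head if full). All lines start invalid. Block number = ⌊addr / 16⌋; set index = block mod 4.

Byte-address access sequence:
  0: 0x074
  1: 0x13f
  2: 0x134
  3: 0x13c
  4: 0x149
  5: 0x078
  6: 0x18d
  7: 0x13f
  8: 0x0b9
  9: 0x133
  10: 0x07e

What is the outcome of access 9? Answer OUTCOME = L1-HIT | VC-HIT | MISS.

0: 0x74 (blk 7, set 3) → MISS  vc=[]
1: 0x13f (blk 19, set 3) → MISS  vc=[7]
2: 0x134 (blk 19, set 3) → L1-HIT  vc=[7]
3: 0x13c (blk 19, set 3) → L1-HIT  vc=[7]
4: 0x149 (blk 20, set 0) → MISS  vc=[7]
5: 0x78 (blk 7, set 3) → VC-HIT  vc=[19]
6: 0x18d (blk 24, set 0) → MISS  vc=[19, 20]
7: 0x13f (blk 19, set 3) → VC-HIT  vc=[7, 20]
8: 0xb9 (blk 11, set 3) → MISS  vc=[7, 20, 19]
9: 0x133 (blk 19, set 3) → VC-HIT  vc=[7, 20, 11]
10: 0x7e (blk 7, set 3) → VC-HIT  vc=[19, 20, 11]

OUTCOME = VC-HIT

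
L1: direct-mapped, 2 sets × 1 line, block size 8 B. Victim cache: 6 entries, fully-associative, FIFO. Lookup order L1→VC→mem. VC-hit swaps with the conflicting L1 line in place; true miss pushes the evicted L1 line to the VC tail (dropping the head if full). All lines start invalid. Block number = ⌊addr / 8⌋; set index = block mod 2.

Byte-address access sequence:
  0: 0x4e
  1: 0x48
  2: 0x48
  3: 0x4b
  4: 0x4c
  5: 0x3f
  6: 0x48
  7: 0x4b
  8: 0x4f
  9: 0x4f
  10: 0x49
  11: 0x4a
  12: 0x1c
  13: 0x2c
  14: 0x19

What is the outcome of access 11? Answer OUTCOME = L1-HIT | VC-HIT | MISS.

  [0] addr=0x4e blk=9 s=1: MISS | VC []
  [1] addr=0x48 blk=9 s=1: L1-HIT | VC []
  [2] addr=0x48 blk=9 s=1: L1-HIT | VC []
  [3] addr=0x4b blk=9 s=1: L1-HIT | VC []
  [4] addr=0x4c blk=9 s=1: L1-HIT | VC []
  [5] addr=0x3f blk=7 s=1: MISS | VC [9]
  [6] addr=0x48 blk=9 s=1: VC-HIT | VC [7]
  [7] addr=0x4b blk=9 s=1: L1-HIT | VC [7]
  [8] addr=0x4f blk=9 s=1: L1-HIT | VC [7]
  [9] addr=0x4f blk=9 s=1: L1-HIT | VC [7]
  [10] addr=0x49 blk=9 s=1: L1-HIT | VC [7]
  [11] addr=0x4a blk=9 s=1: L1-HIT | VC [7]
  [12] addr=0x1c blk=3 s=1: MISS | VC [7, 9]
  [13] addr=0x2c blk=5 s=1: MISS | VC [7, 9, 3]
  [14] addr=0x19 blk=3 s=1: VC-HIT | VC [7, 9, 5]

OUTCOME = L1-HIT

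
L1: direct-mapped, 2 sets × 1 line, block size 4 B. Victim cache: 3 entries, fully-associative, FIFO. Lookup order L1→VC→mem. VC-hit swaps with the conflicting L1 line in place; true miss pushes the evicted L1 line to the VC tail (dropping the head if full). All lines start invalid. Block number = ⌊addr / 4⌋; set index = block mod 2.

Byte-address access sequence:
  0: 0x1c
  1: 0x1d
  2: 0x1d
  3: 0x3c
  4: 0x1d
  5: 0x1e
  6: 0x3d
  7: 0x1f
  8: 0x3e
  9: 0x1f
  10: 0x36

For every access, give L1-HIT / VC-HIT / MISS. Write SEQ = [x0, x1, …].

0: 0x1c (blk 7, set 1) → MISS  vc=[]
1: 0x1d (blk 7, set 1) → L1-HIT  vc=[]
2: 0x1d (blk 7, set 1) → L1-HIT  vc=[]
3: 0x3c (blk 15, set 1) → MISS  vc=[7]
4: 0x1d (blk 7, set 1) → VC-HIT  vc=[15]
5: 0x1e (blk 7, set 1) → L1-HIT  vc=[15]
6: 0x3d (blk 15, set 1) → VC-HIT  vc=[7]
7: 0x1f (blk 7, set 1) → VC-HIT  vc=[15]
8: 0x3e (blk 15, set 1) → VC-HIT  vc=[7]
9: 0x1f (blk 7, set 1) → VC-HIT  vc=[15]
10: 0x36 (blk 13, set 1) → MISS  vc=[15, 7]

SEQ = [MISS, L1-HIT, L1-HIT, MISS, VC-HIT, L1-HIT, VC-HIT, VC-HIT, VC-HIT, VC-HIT, MISS]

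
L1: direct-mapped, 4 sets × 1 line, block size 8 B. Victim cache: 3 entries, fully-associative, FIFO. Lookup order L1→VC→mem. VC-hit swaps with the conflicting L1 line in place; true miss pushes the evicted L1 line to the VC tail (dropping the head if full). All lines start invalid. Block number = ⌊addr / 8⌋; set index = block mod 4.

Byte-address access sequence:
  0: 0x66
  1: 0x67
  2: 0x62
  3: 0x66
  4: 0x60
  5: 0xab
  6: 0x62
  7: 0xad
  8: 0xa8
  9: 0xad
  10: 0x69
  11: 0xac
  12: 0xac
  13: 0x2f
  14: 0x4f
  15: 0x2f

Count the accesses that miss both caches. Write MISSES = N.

MISSES = 5

#0 0x66→b12/s0 MISS; vc=[]
#1 0x67→b12/s0 L1-HIT; vc=[]
#2 0x62→b12/s0 L1-HIT; vc=[]
#3 0x66→b12/s0 L1-HIT; vc=[]
#4 0x60→b12/s0 L1-HIT; vc=[]
#5 0xab→b21/s1 MISS; vc=[]
#6 0x62→b12/s0 L1-HIT; vc=[]
#7 0xad→b21/s1 L1-HIT; vc=[]
#8 0xa8→b21/s1 L1-HIT; vc=[]
#9 0xad→b21/s1 L1-HIT; vc=[]
#10 0x69→b13/s1 MISS; vc=[21]
#11 0xac→b21/s1 VC-HIT; vc=[13]
#12 0xac→b21/s1 L1-HIT; vc=[13]
#13 0x2f→b5/s1 MISS; vc=[13,21]
#14 0x4f→b9/s1 MISS; vc=[13,21,5]
#15 0x2f→b5/s1 VC-HIT; vc=[13,21,9]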